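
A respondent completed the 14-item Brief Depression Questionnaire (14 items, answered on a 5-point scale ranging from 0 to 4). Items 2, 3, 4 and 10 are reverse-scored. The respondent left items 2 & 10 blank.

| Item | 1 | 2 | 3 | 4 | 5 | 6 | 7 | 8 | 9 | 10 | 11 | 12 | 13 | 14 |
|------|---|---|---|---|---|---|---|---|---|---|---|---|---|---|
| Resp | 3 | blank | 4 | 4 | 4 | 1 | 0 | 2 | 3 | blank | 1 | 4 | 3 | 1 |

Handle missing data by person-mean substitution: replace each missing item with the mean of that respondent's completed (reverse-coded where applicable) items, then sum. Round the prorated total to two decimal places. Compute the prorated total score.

Reverse-coded (reverse-coded value = 4 − response):
  item 3: 4 − 4 = 0
  item 4: 4 − 4 = 0
Completed scored items (12 of 14): 3, 0, 0, 4, 1, 0, 2, 3, 1, 4, 3, 1; sum = 22.
Person mean = 22 / 12 ≈ 1.8333
Prorated total = (22 / 12) × 14 = 25.67 (to 2 dp)

25.67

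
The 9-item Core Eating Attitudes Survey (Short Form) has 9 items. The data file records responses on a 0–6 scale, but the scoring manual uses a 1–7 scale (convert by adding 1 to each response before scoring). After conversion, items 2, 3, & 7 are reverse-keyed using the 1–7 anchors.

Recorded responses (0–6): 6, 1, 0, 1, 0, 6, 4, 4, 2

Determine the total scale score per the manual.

41

Convert to 1–7: 7, 2, 1, 2, 1, 7, 5, 5, 3
Reverse-coded (reverse-coded value = 8 − response):
  item 2: 8 − 2 = 6
  item 3: 8 − 1 = 7
  item 7: 8 − 5 = 3
Scored: 7, 6, 7, 2, 1, 7, 3, 5, 3
Total = 41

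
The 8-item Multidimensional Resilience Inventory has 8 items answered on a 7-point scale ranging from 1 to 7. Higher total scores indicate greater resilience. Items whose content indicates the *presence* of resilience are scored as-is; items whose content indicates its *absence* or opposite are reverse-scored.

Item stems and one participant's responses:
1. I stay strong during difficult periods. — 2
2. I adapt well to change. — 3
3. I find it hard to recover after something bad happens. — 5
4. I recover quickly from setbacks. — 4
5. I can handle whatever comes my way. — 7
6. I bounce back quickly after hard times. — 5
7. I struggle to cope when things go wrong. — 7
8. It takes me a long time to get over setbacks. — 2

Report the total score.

Items 3, 7, 8 describe the absence/opposite of resilience → reverse-score.
on a 1–7 scale, reversed = 8 − raw.
  item 1: 2
  item 2: 3
  item 3: 8 − 5 = 3
  item 4: 4
  item 5: 7
  item 6: 5
  item 7: 8 − 7 = 1
  item 8: 8 − 2 = 6
Total = 2 + 3 + 3 + 4 + 7 + 5 + 1 + 6 = 31

31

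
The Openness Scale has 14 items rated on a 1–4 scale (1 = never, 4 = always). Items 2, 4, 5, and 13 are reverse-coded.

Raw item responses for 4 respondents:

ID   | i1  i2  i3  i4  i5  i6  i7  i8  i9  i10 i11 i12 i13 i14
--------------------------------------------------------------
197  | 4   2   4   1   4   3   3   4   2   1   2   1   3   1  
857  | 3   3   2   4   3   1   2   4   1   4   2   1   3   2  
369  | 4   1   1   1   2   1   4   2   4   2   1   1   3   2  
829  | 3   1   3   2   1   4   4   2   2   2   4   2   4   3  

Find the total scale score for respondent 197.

Respondent 197 raw: 4, 2, 4, 1, 4, 3, 3, 4, 2, 1, 2, 1, 3, 1.
Reverse-coded (reverse-coded value = 5 − response):
  item 1: 4
  item 2: 5 − 2 = 3
  item 3: 4
  item 4: 5 − 1 = 4
  item 5: 5 − 4 = 1
  item 6: 3
  item 7: 3
  item 8: 4
  item 9: 2
  item 10: 1
  item 11: 2
  item 12: 1
  item 13: 5 − 3 = 2
  item 14: 1
Sum = 4 + 3 + 4 + 4 + 1 + 3 + 3 + 4 + 2 + 1 + 2 + 1 + 2 + 1 = 35

35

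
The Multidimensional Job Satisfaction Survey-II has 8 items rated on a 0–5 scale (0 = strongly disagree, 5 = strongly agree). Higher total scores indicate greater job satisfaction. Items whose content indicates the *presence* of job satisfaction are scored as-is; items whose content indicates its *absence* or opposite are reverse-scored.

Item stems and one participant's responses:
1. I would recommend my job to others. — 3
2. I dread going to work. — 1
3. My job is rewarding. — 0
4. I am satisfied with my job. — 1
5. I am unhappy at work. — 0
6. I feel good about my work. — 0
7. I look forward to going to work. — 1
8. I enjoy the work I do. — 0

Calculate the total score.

Items 2, 5 describe the absence/opposite of job satisfaction → reverse-score.
on a 0–5 scale, reversed = 5 − raw.
  item 1: 3
  item 2: 5 − 1 = 4
  item 3: 0
  item 4: 1
  item 5: 5 − 0 = 5
  item 6: 0
  item 7: 1
  item 8: 0
Total = 3 + 4 + 0 + 1 + 5 + 0 + 1 + 0 = 14

14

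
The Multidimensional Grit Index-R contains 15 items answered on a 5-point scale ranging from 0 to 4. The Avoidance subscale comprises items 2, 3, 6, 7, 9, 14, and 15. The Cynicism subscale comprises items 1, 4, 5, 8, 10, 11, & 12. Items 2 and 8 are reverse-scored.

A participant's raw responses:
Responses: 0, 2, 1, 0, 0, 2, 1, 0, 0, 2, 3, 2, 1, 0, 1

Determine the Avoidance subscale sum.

Avoidance items: 2, 3, 6, 7, 9, 14, 15.
Of these, item 2 is reverse-scored; reversed = (0+4) − raw = 4 − raw.
  item 2: 4 − 2 = 2
  item 3: 1
  item 6: 2
  item 7: 1
  item 9: 0
  item 14: 0
  item 15: 1
Sum = 2 + 1 + 2 + 1 + 0 + 0 + 1 = 7

7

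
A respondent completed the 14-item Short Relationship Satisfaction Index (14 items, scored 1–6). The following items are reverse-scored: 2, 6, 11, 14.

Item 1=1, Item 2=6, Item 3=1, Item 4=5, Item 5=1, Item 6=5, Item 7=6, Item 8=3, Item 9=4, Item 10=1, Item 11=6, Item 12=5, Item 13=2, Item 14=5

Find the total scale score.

Reversing items 2, 6, 11, & 14 with 7 − raw:
Total = 1 + (7−6) + 1 + 5 + 1 + (7−5) + 6 + 3 + 4 + 1 + (7−6) + 5 + 2 + (7−5)
      = 1 + 1 + 1 + 5 + 1 + 2 + 6 + 3 + 4 + 1 + 1 + 5 + 2 + 2 = 35

35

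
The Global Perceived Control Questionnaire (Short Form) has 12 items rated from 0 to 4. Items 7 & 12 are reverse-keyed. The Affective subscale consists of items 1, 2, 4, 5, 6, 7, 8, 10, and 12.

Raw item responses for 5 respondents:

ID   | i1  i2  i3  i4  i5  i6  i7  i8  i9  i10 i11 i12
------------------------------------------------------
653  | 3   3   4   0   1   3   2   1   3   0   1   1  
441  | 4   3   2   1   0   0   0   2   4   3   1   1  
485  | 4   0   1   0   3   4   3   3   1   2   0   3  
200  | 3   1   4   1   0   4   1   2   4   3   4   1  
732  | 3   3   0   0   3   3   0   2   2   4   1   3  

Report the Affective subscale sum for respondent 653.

Respondent 653 raw: 3, 3, 4, 0, 1, 3, 2, 1, 3, 0, 1, 1.
Affective items: 1, 2, 4, 5, 6, 7, 8, 10, 12.
Reverse-coded (on a 0–4 scale, reversed = 4 − raw):
  item 1: 3
  item 2: 3
  item 4: 0
  item 5: 1
  item 6: 3
  item 7: 4 − 2 = 2
  item 8: 1
  item 10: 0
  item 12: 4 − 1 = 3
Sum = 3 + 3 + 0 + 1 + 3 + 2 + 1 + 0 + 3 = 16

16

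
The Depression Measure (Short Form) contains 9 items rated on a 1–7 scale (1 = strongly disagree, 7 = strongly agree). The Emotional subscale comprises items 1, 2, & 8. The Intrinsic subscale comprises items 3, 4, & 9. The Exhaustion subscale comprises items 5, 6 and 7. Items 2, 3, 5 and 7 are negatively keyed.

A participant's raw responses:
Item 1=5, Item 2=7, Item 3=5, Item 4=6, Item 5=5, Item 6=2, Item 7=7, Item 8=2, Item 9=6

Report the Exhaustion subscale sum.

Exhaustion items: 5, 6, 7.
Of these, items 5 and 7 are negatively keyed; reversed = (1+7) − raw = 8 − raw.
  item 5: 8 − 5 = 3
  item 6: 2
  item 7: 8 − 7 = 1
Sum = 3 + 2 + 1 = 6

6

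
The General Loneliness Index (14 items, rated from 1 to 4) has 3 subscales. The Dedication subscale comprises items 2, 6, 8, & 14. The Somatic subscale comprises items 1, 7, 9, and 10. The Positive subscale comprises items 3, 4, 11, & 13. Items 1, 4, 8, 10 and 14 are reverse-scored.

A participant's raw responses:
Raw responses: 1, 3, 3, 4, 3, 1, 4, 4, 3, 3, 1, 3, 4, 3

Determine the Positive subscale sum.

Positive items: 3, 4, 11, 13.
Of these, item 4 is reverse-scored; reverse-coded value = 5 − response.
  item 3: 3
  item 4: 5 − 4 = 1
  item 11: 1
  item 13: 4
Sum = 3 + 1 + 1 + 4 = 9

9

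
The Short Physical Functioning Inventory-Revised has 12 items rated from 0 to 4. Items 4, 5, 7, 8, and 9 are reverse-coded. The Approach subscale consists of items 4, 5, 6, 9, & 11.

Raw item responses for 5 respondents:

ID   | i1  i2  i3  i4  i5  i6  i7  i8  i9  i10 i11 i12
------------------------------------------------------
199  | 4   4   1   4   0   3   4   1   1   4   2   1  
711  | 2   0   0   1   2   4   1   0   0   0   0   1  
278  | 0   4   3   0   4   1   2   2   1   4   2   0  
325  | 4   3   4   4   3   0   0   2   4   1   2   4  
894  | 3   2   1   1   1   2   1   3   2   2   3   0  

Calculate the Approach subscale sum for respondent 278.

10

Respondent 278 raw: 0, 4, 3, 0, 4, 1, 2, 2, 1, 4, 2, 0.
Approach items: 4, 5, 6, 9, 11.
Reverse-coded (on a 0–4 scale, reversed = 4 − raw):
  item 4: 4 − 0 = 4
  item 5: 4 − 4 = 0
  item 6: 1
  item 9: 4 − 1 = 3
  item 11: 2
Sum = 4 + 0 + 1 + 3 + 2 = 10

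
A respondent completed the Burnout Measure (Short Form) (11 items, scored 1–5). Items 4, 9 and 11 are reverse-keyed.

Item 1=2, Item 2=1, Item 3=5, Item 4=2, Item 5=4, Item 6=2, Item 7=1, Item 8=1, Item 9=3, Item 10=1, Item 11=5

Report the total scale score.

25

Reversing items 4, 9 and 11 with 6 − raw:
Total = 2 + 1 + 5 + (6−2) + 4 + 2 + 1 + 1 + (6−3) + 1 + (6−5)
      = 2 + 1 + 5 + 4 + 4 + 2 + 1 + 1 + 3 + 1 + 1 = 25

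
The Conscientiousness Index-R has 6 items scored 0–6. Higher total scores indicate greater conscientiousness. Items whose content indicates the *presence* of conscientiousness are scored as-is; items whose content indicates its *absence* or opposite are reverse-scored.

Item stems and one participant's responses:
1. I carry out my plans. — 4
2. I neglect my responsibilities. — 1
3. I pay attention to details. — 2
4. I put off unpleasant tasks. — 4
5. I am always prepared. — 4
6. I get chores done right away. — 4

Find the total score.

21

Items 2, 4 describe the absence/opposite of conscientiousness → reverse-score.
reverse-coded value = 6 − response.
  item 1: 4
  item 2: 6 − 1 = 5
  item 3: 2
  item 4: 6 − 4 = 2
  item 5: 4
  item 6: 4
Total = 4 + 5 + 2 + 2 + 4 + 4 = 21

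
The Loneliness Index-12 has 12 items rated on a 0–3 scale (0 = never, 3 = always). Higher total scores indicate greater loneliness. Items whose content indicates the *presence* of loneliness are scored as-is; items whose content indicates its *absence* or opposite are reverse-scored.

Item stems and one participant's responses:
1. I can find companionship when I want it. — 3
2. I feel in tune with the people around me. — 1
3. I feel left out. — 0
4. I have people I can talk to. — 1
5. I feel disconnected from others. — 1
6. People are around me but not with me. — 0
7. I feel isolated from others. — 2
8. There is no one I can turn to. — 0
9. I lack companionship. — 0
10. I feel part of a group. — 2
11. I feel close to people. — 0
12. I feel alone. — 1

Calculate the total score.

Items 1, 2, 4, 10, 11 describe the absence/opposite of loneliness → reverse-score.
reversed = (0+3) − raw = 3 − raw.
  item 1: 3 − 3 = 0
  item 2: 3 − 1 = 2
  item 3: 0
  item 4: 3 − 1 = 2
  item 5: 1
  item 6: 0
  item 7: 2
  item 8: 0
  item 9: 0
  item 10: 3 − 2 = 1
  item 11: 3 − 0 = 3
  item 12: 1
Total = 0 + 2 + 0 + 2 + 1 + 0 + 2 + 0 + 0 + 1 + 3 + 1 = 12

12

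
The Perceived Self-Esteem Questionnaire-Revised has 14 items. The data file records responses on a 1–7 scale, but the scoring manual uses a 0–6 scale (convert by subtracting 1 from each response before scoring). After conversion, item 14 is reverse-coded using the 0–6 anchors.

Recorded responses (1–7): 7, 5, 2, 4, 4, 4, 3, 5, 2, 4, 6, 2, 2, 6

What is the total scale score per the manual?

38

Convert to 0–6: 6, 4, 1, 3, 3, 3, 2, 4, 1, 3, 5, 1, 1, 5
Reverse-coded (on a 0–6 scale, reversed = 6 − raw):
  item 14: 6 − 5 = 1
Scored: 6, 4, 1, 3, 3, 3, 2, 4, 1, 3, 5, 1, 1, 1
Total = 38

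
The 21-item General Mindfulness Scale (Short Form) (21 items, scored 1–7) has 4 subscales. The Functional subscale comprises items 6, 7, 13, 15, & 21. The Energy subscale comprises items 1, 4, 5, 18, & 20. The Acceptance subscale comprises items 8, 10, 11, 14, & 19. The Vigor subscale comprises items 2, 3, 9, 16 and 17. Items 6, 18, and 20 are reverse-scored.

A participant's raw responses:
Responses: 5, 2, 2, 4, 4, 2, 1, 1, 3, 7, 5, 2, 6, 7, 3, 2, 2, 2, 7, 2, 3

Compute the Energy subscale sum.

Energy items: 1, 4, 5, 18, 20.
Of these, items 18 & 20 are reverse-scored; reverse-coded value = 8 − response.
  item 1: 5
  item 4: 4
  item 5: 4
  item 18: 8 − 2 = 6
  item 20: 8 − 2 = 6
Sum = 5 + 4 + 4 + 6 + 6 = 25

25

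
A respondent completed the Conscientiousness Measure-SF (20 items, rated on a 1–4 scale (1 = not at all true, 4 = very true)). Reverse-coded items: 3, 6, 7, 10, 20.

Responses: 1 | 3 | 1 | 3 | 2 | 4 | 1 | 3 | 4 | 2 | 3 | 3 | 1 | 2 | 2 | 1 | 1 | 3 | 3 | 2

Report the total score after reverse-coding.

Reverse-coded items (reversed = (1+4) − raw = 5 − raw):
  item 3: 5 − 1 = 4
  item 6: 5 − 4 = 1
  item 7: 5 − 1 = 4
  item 10: 5 − 2 = 3
  item 20: 5 − 2 = 3
Scored responses: 1, 3, 4, 3, 2, 1, 4, 3, 4, 3, 3, 3, 1, 2, 2, 1, 1, 3, 3, 3
Total = 1 + 3 + 4 + 3 + 2 + 1 + 4 + 3 + 4 + 3 + 3 + 3 + 1 + 2 + 2 + 1 + 1 + 3 + 3 + 3 = 50

50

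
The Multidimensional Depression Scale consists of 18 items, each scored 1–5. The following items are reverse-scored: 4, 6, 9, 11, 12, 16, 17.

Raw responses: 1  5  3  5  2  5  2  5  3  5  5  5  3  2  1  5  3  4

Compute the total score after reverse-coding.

Reversing items 4, 6, 9, 11, 12, 16, & 17 with 6 − raw:
Total = 1 + 5 + 3 + (6−5) + 2 + (6−5) + 2 + 5 + (6−3) + 5 + (6−5) + (6−5) + 3 + 2 + 1 + (6−5) + (6−3) + 4
      = 1 + 5 + 3 + 1 + 2 + 1 + 2 + 5 + 3 + 5 + 1 + 1 + 3 + 2 + 1 + 1 + 3 + 4 = 44

44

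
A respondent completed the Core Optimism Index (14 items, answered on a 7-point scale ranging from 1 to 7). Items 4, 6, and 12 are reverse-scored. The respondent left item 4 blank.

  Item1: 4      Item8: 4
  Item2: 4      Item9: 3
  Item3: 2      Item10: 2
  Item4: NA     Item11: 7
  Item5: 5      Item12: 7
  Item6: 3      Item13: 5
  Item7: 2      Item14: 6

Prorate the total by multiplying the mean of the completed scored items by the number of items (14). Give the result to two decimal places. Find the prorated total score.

53.85

Reverse-coded (reversed = (1+7) − raw = 8 − raw):
  item 6: 8 − 3 = 5
  item 12: 8 − 7 = 1
Completed scored items (13 of 14): 4, 4, 2, 5, 5, 2, 4, 3, 2, 7, 1, 5, 6; sum = 50.
Person mean = 50 / 13 ≈ 3.8462
Prorated total = (50 / 13) × 14 = 53.85 (to 2 dp)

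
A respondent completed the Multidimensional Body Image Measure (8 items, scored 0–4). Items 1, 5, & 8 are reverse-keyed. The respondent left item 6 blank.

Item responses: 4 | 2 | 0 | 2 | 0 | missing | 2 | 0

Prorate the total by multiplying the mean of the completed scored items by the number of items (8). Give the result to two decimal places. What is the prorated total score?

Reverse-coded (on a 0–4 scale, reversed = 4 − raw):
  item 1: 4 − 4 = 0
  item 5: 4 − 0 = 4
  item 8: 4 − 0 = 4
Completed scored items (7 of 8): 0, 2, 0, 2, 4, 2, 4; sum = 14.
Person mean = 14 / 7 ≈ 2.0000
Prorated total = (14 / 7) × 8 = 16.00 (to 2 dp)

16.00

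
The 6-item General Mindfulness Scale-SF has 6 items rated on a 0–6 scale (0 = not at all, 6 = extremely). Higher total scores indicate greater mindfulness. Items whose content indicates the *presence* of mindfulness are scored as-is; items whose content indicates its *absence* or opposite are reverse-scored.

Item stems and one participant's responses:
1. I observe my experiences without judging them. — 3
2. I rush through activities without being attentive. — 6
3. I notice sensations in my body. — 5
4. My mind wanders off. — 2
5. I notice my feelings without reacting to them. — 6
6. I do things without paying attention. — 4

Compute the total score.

Items 2, 4, 6 describe the absence/opposite of mindfulness → reverse-score.
on a 0–6 scale, reversed = 6 − raw.
  item 1: 3
  item 2: 6 − 6 = 0
  item 3: 5
  item 4: 6 − 2 = 4
  item 5: 6
  item 6: 6 − 4 = 2
Total = 3 + 0 + 5 + 4 + 6 + 2 = 20

20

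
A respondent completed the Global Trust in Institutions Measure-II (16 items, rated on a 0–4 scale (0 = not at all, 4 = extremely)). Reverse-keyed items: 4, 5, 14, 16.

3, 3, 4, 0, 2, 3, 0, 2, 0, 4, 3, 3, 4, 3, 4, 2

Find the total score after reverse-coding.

Raw sum = 40. Reverse-keyed items: 4, 5, 14, 16; their raw sum = 7.
Each reversal replaces raw with 4 − raw, changing the total by 4 − 2·raw per item.
Total = 40 + 4·4 − 2·7 = 40 + 16 − 14 = 42

42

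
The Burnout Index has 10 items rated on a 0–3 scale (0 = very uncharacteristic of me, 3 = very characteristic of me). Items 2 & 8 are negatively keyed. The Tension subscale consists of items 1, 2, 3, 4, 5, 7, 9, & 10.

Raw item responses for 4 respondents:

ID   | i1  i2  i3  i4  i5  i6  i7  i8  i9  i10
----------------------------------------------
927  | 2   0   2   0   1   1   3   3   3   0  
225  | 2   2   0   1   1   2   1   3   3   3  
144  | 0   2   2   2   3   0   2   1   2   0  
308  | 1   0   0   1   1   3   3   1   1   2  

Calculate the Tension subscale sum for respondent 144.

12

Respondent 144 raw: 0, 2, 2, 2, 3, 0, 2, 1, 2, 0.
Tension items: 1, 2, 3, 4, 5, 7, 9, 10.
Reverse-coded (on a 0–3 scale, reversed = 3 − raw):
  item 1: 0
  item 2: 3 − 2 = 1
  item 3: 2
  item 4: 2
  item 5: 3
  item 7: 2
  item 9: 2
  item 10: 0
Sum = 0 + 1 + 2 + 2 + 3 + 2 + 2 + 0 = 12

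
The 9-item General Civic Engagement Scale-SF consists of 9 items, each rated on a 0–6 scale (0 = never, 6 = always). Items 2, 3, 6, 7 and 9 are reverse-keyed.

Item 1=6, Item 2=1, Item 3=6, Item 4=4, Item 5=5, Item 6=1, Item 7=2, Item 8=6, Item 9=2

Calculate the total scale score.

39

Reverse-keyed items use 6 − raw:
  item 2: 6 − 1 = 5
  item 3: 6 − 6 = 0
  item 6: 6 − 1 = 5
  item 7: 6 − 2 = 4
  item 9: 6 − 2 = 4
Scored items: 6, 5, 0, 4, 5, 5, 4, 6, 4
Total = 6 + 5 + 0 + 4 + 5 + 5 + 4 + 6 + 4 = 39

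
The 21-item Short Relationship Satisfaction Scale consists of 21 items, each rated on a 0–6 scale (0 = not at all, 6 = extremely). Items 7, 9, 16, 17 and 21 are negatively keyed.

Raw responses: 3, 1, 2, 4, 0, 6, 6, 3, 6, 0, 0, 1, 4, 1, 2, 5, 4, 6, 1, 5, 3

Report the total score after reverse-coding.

Reverse-coded items (reversed = (0+6) − raw = 6 − raw):
  item 7: 6 − 6 = 0
  item 9: 6 − 6 = 0
  item 16: 6 − 5 = 1
  item 17: 6 − 4 = 2
  item 21: 6 − 3 = 3
After reverse-coding: 3, 1, 2, 4, 0, 6, 0, 3, 0, 0, 0, 1, 4, 1, 2, 1, 2, 6, 1, 5, 3
Total = 3 + 1 + 2 + 4 + 0 + 6 + 0 + 3 + 0 + 0 + 0 + 1 + 4 + 1 + 2 + 1 + 2 + 6 + 1 + 5 + 3 = 45

45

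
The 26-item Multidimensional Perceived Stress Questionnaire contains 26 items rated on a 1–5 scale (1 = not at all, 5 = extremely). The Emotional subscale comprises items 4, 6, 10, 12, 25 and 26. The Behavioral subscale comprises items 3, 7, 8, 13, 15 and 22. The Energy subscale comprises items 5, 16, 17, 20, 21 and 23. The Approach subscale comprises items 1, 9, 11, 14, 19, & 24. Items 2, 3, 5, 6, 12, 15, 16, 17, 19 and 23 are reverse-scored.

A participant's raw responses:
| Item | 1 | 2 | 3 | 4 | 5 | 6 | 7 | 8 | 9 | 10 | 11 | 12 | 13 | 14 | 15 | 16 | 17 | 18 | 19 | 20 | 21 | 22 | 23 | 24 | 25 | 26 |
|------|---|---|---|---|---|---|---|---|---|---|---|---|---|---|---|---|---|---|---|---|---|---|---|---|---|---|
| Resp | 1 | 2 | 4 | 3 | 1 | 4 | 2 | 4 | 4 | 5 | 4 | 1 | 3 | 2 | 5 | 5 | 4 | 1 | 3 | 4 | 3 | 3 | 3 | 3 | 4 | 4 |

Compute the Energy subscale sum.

18

Energy items: 5, 16, 17, 20, 21, 23.
Of these, items 5, 16, 17, & 23 are reverse-scored; reverse-coded value = 6 − response.
  item 5: 6 − 1 = 5
  item 16: 6 − 5 = 1
  item 17: 6 − 4 = 2
  item 20: 4
  item 21: 3
  item 23: 6 − 3 = 3
Sum = 5 + 1 + 2 + 4 + 3 + 3 = 18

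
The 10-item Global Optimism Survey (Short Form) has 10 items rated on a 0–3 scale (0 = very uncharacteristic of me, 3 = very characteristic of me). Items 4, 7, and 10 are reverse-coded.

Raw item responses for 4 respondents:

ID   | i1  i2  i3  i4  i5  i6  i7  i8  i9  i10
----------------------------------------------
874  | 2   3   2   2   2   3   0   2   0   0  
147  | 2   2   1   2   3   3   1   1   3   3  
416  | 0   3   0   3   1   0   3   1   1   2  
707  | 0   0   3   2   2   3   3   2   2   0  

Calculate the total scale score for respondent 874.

21

Respondent 874 raw: 2, 3, 2, 2, 2, 3, 0, 2, 0, 0.
Reverse-coded (reverse-coded value = 3 − response):
  item 1: 2
  item 2: 3
  item 3: 2
  item 4: 3 − 2 = 1
  item 5: 2
  item 6: 3
  item 7: 3 − 0 = 3
  item 8: 2
  item 9: 0
  item 10: 3 − 0 = 3
Sum = 2 + 3 + 2 + 1 + 2 + 3 + 3 + 2 + 0 + 3 = 21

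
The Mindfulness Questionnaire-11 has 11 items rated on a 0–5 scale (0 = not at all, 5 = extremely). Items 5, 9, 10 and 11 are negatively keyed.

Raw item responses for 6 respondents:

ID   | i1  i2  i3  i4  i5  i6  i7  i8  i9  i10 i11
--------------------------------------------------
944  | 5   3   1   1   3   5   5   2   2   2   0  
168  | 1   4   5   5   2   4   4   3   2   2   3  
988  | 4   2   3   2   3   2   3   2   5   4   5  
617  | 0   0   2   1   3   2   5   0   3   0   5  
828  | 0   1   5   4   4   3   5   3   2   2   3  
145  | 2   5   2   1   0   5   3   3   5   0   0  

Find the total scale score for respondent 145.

36

Respondent 145 raw: 2, 5, 2, 1, 0, 5, 3, 3, 5, 0, 0.
Reverse-coded (reversed = (0+5) − raw = 5 − raw):
  item 1: 2
  item 2: 5
  item 3: 2
  item 4: 1
  item 5: 5 − 0 = 5
  item 6: 5
  item 7: 3
  item 8: 3
  item 9: 5 − 5 = 0
  item 10: 5 − 0 = 5
  item 11: 5 − 0 = 5
Sum = 2 + 5 + 2 + 1 + 5 + 5 + 3 + 3 + 0 + 5 + 5 = 36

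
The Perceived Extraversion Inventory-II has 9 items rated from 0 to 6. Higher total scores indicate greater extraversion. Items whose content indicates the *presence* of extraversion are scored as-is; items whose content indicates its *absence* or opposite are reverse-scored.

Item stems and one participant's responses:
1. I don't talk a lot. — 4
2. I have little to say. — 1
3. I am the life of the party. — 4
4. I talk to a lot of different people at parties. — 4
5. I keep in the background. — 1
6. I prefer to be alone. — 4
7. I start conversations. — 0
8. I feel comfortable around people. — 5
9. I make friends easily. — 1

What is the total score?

28

Items 1, 2, 5, 6 describe the absence/opposite of extraversion → reverse-score.
reverse-coded value = 6 − response.
  item 1: 6 − 4 = 2
  item 2: 6 − 1 = 5
  item 3: 4
  item 4: 4
  item 5: 6 − 1 = 5
  item 6: 6 − 4 = 2
  item 7: 0
  item 8: 5
  item 9: 1
Total = 2 + 5 + 4 + 4 + 5 + 2 + 0 + 5 + 1 = 28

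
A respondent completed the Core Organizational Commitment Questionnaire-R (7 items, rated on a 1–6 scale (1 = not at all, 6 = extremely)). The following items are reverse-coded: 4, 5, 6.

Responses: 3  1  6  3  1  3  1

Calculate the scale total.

Raw sum = 18. Reverse-coded items: 4, 5, 6; their raw sum = 7.
Each reversal replaces raw with 7 − raw, changing the total by 7 − 2·raw per item.
Total = 18 + 3·7 − 2·7 = 18 + 21 − 14 = 25

25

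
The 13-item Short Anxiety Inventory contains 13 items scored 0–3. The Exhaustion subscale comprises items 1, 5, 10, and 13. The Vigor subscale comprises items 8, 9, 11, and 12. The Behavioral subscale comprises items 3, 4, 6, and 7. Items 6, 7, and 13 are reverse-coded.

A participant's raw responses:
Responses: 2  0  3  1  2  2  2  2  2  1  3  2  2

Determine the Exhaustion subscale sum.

6

Exhaustion items: 1, 5, 10, 13.
Of these, item 13 is reverse-coded; reverse-coded value = 3 − response.
  item 1: 2
  item 5: 2
  item 10: 1
  item 13: 3 − 2 = 1
Sum = 2 + 2 + 1 + 1 = 6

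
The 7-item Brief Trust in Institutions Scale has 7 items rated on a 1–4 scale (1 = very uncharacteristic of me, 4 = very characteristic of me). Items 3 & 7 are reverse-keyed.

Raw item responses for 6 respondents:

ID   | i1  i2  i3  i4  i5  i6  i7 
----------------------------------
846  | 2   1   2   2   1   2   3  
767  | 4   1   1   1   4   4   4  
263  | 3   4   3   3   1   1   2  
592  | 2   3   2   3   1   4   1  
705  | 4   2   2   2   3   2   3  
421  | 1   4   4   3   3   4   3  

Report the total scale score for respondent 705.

18

Respondent 705 raw: 4, 2, 2, 2, 3, 2, 3.
Reverse-coded (on a 1–4 scale, reversed = 5 − raw):
  item 1: 4
  item 2: 2
  item 3: 5 − 2 = 3
  item 4: 2
  item 5: 3
  item 6: 2
  item 7: 5 − 3 = 2
Sum = 4 + 2 + 3 + 2 + 3 + 2 + 2 = 18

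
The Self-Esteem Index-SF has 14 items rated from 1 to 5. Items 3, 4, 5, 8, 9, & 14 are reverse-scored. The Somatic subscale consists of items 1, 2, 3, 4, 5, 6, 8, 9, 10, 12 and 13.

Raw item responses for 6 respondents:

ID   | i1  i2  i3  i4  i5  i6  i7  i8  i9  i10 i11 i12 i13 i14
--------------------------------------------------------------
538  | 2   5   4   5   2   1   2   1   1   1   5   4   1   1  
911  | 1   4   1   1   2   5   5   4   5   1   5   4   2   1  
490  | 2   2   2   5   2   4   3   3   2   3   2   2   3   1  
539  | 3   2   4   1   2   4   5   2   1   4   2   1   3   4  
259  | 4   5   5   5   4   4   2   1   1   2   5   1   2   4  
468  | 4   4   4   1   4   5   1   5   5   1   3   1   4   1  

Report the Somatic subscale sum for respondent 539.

Respondent 539 raw: 3, 2, 4, 1, 2, 4, 5, 2, 1, 4, 2, 1, 3, 4.
Somatic items: 1, 2, 3, 4, 5, 6, 8, 9, 10, 12, 13.
Reverse-coded (reversed = (1+5) − raw = 6 − raw):
  item 1: 3
  item 2: 2
  item 3: 6 − 4 = 2
  item 4: 6 − 1 = 5
  item 5: 6 − 2 = 4
  item 6: 4
  item 8: 6 − 2 = 4
  item 9: 6 − 1 = 5
  item 10: 4
  item 12: 1
  item 13: 3
Sum = 3 + 2 + 2 + 5 + 4 + 4 + 4 + 5 + 4 + 1 + 3 = 37

37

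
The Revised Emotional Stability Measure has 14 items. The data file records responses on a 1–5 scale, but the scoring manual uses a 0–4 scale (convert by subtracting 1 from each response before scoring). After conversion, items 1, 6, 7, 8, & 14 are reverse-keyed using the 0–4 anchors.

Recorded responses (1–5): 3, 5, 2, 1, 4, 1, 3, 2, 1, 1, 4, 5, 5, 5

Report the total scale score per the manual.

30

Convert to 0–4: 2, 4, 1, 0, 3, 0, 2, 1, 0, 0, 3, 4, 4, 4
Reverse-coded (reverse-coded value = 4 − response):
  item 1: 4 − 2 = 2
  item 6: 4 − 0 = 4
  item 7: 4 − 2 = 2
  item 8: 4 − 1 = 3
  item 14: 4 − 4 = 0
Scored: 2, 4, 1, 0, 3, 4, 2, 3, 0, 0, 3, 4, 4, 0
Total = 30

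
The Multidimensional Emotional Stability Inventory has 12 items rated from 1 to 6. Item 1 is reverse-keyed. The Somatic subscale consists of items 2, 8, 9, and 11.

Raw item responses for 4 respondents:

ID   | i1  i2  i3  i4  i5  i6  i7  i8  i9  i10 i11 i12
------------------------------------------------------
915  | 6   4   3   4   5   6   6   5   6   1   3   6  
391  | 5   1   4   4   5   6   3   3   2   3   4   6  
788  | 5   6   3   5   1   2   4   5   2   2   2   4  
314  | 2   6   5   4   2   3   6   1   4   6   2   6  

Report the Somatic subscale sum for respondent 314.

Respondent 314 raw: 2, 6, 5, 4, 2, 3, 6, 1, 4, 6, 2, 6.
Somatic items: 2, 8, 9, 11.
Reverse-coded (reversed = (1+6) − raw = 7 − raw):
  item 2: 6
  item 8: 1
  item 9: 4
  item 11: 2
Sum = 6 + 1 + 4 + 2 = 13

13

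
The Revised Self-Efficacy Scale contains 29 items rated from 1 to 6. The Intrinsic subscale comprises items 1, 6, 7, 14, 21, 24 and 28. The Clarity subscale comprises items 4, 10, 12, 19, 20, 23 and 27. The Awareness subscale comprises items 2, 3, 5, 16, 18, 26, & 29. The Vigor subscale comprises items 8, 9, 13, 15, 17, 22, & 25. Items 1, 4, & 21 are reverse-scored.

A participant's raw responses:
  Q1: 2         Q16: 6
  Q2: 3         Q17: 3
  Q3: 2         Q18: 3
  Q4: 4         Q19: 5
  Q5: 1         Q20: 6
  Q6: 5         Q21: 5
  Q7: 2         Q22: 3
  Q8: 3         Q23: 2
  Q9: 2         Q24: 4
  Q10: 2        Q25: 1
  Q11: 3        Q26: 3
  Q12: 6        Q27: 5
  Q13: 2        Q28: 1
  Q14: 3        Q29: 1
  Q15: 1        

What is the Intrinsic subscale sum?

22

Intrinsic items: 1, 6, 7, 14, 21, 24, 28.
Of these, items 1 & 21 are reverse-scored; on a 1–6 scale, reversed = 7 − raw.
  item 1: 7 − 2 = 5
  item 6: 5
  item 7: 2
  item 14: 3
  item 21: 7 − 5 = 2
  item 24: 4
  item 28: 1
Sum = 5 + 5 + 2 + 3 + 2 + 4 + 1 = 22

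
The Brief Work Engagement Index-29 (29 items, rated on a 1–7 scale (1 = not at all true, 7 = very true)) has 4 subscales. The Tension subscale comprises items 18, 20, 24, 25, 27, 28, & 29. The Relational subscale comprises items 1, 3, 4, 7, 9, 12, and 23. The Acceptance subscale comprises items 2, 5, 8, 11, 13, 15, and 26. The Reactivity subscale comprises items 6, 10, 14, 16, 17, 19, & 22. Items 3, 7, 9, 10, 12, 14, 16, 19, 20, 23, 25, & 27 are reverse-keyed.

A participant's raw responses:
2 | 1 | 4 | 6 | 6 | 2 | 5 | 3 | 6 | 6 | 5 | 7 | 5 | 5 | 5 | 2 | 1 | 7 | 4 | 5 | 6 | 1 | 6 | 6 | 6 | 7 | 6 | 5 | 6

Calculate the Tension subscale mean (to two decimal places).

Tension items: 18, 20, 24, 25, 27, 28, 29.
Of these, items 20, 25, and 27 are reverse-keyed; on a 1–7 scale, reversed = 8 − raw.
  item 18: 7
  item 20: 8 − 5 = 3
  item 24: 6
  item 25: 8 − 6 = 2
  item 27: 8 − 6 = 2
  item 28: 5
  item 29: 6
Sum = 7 + 3 + 6 + 2 + 2 + 5 + 6 = 31
Mean = 31 / 7 = 4.43

4.43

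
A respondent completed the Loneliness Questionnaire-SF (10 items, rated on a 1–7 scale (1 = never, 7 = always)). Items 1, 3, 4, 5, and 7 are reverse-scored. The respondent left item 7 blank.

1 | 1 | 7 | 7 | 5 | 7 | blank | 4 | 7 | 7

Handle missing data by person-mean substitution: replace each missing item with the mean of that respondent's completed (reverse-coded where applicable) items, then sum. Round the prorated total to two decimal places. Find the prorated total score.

42.22

Reverse-coded (reversed = (1+7) − raw = 8 − raw):
  item 1: 8 − 1 = 7
  item 3: 8 − 7 = 1
  item 4: 8 − 7 = 1
  item 5: 8 − 5 = 3
Completed scored items (9 of 10): 7, 1, 1, 1, 3, 7, 4, 7, 7; sum = 38.
Person mean = 38 / 9 ≈ 4.2222
Prorated total = (38 / 9) × 10 = 42.22 (to 2 dp)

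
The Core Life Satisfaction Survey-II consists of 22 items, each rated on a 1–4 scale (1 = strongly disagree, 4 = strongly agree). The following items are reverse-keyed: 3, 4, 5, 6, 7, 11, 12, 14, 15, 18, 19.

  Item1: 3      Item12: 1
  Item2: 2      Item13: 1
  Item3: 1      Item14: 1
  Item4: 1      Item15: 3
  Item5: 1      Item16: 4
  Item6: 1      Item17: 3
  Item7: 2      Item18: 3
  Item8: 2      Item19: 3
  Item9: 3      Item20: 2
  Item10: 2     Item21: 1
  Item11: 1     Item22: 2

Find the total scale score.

Reverse-keyed items use 5 − raw:
  item 3: 5 − 1 = 4
  item 4: 5 − 1 = 4
  item 5: 5 − 1 = 4
  item 6: 5 − 1 = 4
  item 7: 5 − 2 = 3
  item 11: 5 − 1 = 4
  item 12: 5 − 1 = 4
  item 14: 5 − 1 = 4
  item 15: 5 − 3 = 2
  item 18: 5 − 3 = 2
  item 19: 5 − 3 = 2
Scored responses: 3, 2, 4, 4, 4, 4, 3, 2, 3, 2, 4, 4, 1, 4, 2, 4, 3, 2, 2, 2, 1, 2
Total = 3 + 2 + 4 + 4 + 4 + 4 + 3 + 2 + 3 + 2 + 4 + 4 + 1 + 4 + 2 + 4 + 3 + 2 + 2 + 2 + 1 + 2 = 62

62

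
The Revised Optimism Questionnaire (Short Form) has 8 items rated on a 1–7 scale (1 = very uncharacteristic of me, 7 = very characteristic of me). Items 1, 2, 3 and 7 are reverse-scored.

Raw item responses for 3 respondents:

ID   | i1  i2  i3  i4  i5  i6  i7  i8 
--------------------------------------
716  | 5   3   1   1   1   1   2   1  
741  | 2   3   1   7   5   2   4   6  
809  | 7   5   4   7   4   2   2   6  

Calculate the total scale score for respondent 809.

Respondent 809 raw: 7, 5, 4, 7, 4, 2, 2, 6.
Reverse-coded (on a 1–7 scale, reversed = 8 − raw):
  item 1: 8 − 7 = 1
  item 2: 8 − 5 = 3
  item 3: 8 − 4 = 4
  item 4: 7
  item 5: 4
  item 6: 2
  item 7: 8 − 2 = 6
  item 8: 6
Sum = 1 + 3 + 4 + 7 + 4 + 2 + 6 + 6 = 33

33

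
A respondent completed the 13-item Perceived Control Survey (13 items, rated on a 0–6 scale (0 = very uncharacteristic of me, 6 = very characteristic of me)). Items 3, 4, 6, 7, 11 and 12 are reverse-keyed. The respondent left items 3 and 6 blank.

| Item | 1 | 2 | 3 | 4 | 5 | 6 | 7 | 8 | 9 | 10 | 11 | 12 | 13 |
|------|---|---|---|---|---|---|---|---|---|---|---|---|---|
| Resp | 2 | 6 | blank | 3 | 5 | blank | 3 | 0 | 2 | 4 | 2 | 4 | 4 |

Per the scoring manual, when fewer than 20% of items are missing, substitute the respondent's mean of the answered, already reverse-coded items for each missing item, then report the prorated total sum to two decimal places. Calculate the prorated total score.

Reverse-coded (reverse-coded value = 6 − response):
  item 4: 6 − 3 = 3
  item 7: 6 − 3 = 3
  item 11: 6 − 2 = 4
  item 12: 6 − 4 = 2
Completed scored items (11 of 13): 2, 6, 3, 5, 3, 0, 2, 4, 4, 2, 4; sum = 35.
Person mean = 35 / 11 ≈ 3.1818
Prorated total = (35 / 11) × 13 = 41.36 (to 2 dp)

41.36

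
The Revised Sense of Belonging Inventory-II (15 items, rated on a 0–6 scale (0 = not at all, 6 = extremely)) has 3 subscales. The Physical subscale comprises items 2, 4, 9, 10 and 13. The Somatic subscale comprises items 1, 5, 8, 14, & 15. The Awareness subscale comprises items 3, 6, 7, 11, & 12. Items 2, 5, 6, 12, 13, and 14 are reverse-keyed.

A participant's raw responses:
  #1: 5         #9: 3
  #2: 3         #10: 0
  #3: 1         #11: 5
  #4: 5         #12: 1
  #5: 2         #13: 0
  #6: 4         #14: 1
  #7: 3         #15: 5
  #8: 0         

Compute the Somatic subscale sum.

Somatic items: 1, 5, 8, 14, 15.
Of these, items 5 & 14 are reverse-keyed; reversed = (0+6) − raw = 6 − raw.
  item 1: 5
  item 5: 6 − 2 = 4
  item 8: 0
  item 14: 6 − 1 = 5
  item 15: 5
Sum = 5 + 4 + 0 + 5 + 5 = 19

19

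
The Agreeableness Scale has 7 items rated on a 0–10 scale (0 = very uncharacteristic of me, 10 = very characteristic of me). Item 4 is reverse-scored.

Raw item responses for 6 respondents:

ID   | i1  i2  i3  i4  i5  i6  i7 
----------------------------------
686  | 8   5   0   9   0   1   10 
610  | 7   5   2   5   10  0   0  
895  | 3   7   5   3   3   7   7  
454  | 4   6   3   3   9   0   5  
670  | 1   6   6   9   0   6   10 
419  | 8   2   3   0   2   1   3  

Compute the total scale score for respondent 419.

29

Respondent 419 raw: 8, 2, 3, 0, 2, 1, 3.
Reverse-coded (on a 0–10 scale, reversed = 10 − raw):
  item 1: 8
  item 2: 2
  item 3: 3
  item 4: 10 − 0 = 10
  item 5: 2
  item 6: 1
  item 7: 3
Sum = 8 + 2 + 3 + 10 + 2 + 1 + 3 = 29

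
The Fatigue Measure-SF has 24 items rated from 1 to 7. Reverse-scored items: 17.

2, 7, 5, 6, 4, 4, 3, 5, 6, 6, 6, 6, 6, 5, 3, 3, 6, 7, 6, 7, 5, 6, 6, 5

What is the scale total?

121

Raw sum = 125. Reverse-scored items: 17; their raw sum = 6.
Each reversal replaces raw with 8 − raw, changing the total by 8 − 2·raw per item.
Total = 125 + 1·8 − 2·6 = 125 + 8 − 12 = 121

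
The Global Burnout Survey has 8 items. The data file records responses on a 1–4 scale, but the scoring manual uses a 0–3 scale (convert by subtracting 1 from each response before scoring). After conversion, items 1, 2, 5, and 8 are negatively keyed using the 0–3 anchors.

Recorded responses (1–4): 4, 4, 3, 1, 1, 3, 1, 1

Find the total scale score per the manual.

10

Convert to 0–3: 3, 3, 2, 0, 0, 2, 0, 0
Reverse-coded (reversed = (0+3) − raw = 3 − raw):
  item 1: 3 − 3 = 0
  item 2: 3 − 3 = 0
  item 5: 3 − 0 = 3
  item 8: 3 − 0 = 3
Scored: 0, 0, 2, 0, 3, 2, 0, 3
Total = 10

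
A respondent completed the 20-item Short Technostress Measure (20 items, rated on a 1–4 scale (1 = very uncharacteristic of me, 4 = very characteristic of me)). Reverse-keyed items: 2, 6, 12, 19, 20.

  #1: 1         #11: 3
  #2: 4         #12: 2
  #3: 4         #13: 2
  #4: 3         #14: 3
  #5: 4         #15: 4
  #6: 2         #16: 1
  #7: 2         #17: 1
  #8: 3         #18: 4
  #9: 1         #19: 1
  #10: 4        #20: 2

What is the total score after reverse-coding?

Reverse-coded items (reverse-coded value = 5 − response):
  item 2: 5 − 4 = 1
  item 6: 5 − 2 = 3
  item 12: 5 − 2 = 3
  item 19: 5 − 1 = 4
  item 20: 5 − 2 = 3
Scored items: 1, 1, 4, 3, 4, 3, 2, 3, 1, 4, 3, 3, 2, 3, 4, 1, 1, 4, 4, 3
Total = 1 + 1 + 4 + 3 + 4 + 3 + 2 + 3 + 1 + 4 + 3 + 3 + 2 + 3 + 4 + 1 + 1 + 4 + 4 + 3 = 54

54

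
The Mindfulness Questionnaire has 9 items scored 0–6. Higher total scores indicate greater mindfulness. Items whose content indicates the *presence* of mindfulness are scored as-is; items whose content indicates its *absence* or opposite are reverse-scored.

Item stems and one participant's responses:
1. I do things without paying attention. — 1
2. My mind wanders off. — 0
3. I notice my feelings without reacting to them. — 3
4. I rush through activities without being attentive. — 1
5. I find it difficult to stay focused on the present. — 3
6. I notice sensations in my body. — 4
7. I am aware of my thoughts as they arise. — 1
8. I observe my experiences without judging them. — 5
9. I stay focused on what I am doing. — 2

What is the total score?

34

Items 1, 2, 4, 5 describe the absence/opposite of mindfulness → reverse-score.
on a 0–6 scale, reversed = 6 − raw.
  item 1: 6 − 1 = 5
  item 2: 6 − 0 = 6
  item 3: 3
  item 4: 6 − 1 = 5
  item 5: 6 − 3 = 3
  item 6: 4
  item 7: 1
  item 8: 5
  item 9: 2
Total = 5 + 6 + 3 + 5 + 3 + 4 + 1 + 5 + 2 = 34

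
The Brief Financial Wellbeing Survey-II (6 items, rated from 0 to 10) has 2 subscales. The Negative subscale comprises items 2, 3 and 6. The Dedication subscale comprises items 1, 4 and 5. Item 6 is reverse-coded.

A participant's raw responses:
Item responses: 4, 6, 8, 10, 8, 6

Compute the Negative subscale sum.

18

Negative items: 2, 3, 6.
Of these, item 6 is reverse-coded; on a 0–10 scale, reversed = 10 − raw.
  item 2: 6
  item 3: 8
  item 6: 10 − 6 = 4
Sum = 6 + 8 + 4 = 18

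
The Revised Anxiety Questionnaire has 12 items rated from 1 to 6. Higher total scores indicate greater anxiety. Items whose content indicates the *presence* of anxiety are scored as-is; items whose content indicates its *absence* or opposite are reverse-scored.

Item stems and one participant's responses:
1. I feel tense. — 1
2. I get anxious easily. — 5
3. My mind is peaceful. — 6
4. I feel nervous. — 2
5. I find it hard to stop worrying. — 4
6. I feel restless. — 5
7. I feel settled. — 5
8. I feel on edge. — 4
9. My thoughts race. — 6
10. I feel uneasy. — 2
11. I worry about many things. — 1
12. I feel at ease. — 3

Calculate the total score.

Items 3, 7, 12 describe the absence/opposite of anxiety → reverse-score.
reverse-coded value = 7 − response.
  item 1: 1
  item 2: 5
  item 3: 7 − 6 = 1
  item 4: 2
  item 5: 4
  item 6: 5
  item 7: 7 − 5 = 2
  item 8: 4
  item 9: 6
  item 10: 2
  item 11: 1
  item 12: 7 − 3 = 4
Total = 1 + 5 + 1 + 2 + 4 + 5 + 2 + 4 + 6 + 2 + 1 + 4 = 37

37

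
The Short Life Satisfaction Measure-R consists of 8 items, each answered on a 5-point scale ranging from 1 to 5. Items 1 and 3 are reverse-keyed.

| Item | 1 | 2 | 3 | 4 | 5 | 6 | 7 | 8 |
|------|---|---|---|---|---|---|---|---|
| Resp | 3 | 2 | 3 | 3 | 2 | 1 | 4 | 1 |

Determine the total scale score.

Apply reverse scoring (reverse-coded value = 6 − response):
  item 1: 6 − 3 = 3
  item 3: 6 − 3 = 3
Scored responses: 3, 2, 3, 3, 2, 1, 4, 1
Total = 3 + 2 + 3 + 3 + 2 + 1 + 4 + 1 = 19

19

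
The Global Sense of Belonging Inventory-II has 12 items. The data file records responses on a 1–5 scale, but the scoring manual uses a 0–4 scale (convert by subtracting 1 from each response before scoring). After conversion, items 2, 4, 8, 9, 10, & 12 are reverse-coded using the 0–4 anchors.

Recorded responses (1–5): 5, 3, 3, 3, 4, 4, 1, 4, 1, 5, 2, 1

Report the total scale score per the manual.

Convert to 0–4: 4, 2, 2, 2, 3, 3, 0, 3, 0, 4, 1, 0
Reverse-coded (reverse-coded value = 4 − response):
  item 2: 4 − 2 = 2
  item 4: 4 − 2 = 2
  item 8: 4 − 3 = 1
  item 9: 4 − 0 = 4
  item 10: 4 − 4 = 0
  item 12: 4 − 0 = 4
Scored: 4, 2, 2, 2, 3, 3, 0, 1, 4, 0, 1, 4
Total = 26

26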